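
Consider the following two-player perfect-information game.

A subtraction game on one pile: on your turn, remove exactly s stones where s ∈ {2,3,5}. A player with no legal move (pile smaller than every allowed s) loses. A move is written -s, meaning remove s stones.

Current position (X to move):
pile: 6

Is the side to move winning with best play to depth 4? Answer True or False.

ply 1, X at 6 | -2=-1→4; -3=-1→3; -5=+1→1*
ply 2: 1 is terminal -1 (O); from 6 depth 4

X winning at [6]: True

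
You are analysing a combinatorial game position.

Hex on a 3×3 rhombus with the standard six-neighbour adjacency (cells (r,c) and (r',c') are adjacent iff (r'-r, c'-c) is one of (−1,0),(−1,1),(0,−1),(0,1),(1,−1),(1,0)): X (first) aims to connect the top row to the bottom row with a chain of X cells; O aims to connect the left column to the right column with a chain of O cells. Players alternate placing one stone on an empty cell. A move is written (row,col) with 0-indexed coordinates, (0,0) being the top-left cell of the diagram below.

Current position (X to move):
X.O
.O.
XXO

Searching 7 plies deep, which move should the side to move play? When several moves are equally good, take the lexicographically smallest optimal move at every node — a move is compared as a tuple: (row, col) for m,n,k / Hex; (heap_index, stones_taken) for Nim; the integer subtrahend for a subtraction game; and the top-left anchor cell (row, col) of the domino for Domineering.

ply 1, X at X.O/.O./XXO | (0,1)=-1→XXO/.O./XXO; (1,0)=+1→X.O/XO./XXO*; (1,2)=-1→X.O/.OX/XXO
ply 2: X.O/XO./XXO is terminal -1 (O); from X.O/.O./XXO depth 7

X's best at [X.O/.O./XXO]: (1,0)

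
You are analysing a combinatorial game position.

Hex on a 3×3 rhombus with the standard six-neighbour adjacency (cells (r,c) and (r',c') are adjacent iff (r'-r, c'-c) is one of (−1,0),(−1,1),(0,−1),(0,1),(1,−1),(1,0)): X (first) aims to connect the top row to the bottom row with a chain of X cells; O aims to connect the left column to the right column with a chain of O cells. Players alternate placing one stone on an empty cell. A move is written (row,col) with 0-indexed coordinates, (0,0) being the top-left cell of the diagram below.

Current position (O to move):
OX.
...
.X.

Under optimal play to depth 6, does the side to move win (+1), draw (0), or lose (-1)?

value(OX./.../.X., O) = +1

ply 1, O at OX./.../.X. | (0,2)=-1→OXO/.../.X.; (1,0)=-1→OX./O../.X.; (1,1)=+1→OX./.O./.X.*; (1,2)=-1→OX./..O/.X.; (2,0)=-1→OX./.../OX.; (2,2)=-1→OX./.../.XO
ply 2, X at OX./.O./.X. | (0,2)=-1→OXX/.O./.X.*; (1,0)=-1→OX./XO./.X.; (1,2)=-1→OX./.OX/.X.; (2,0)=-1→OX./.O./XX.; (2,2)=-1→OX./.O./.XX
ply 3, O at OXX/.O./.X. | (1,0)=-1→OXX/OO./.X.; (1,2)=+1→OXX/.OO/.X.*; (2,0)=-1→OXX/.O./OX.; (2,2)=-1→OXX/.O./.XO
ply 4, X at OXX/.OO/.X. | (1,0)=-1→OXX/XOO/.X.*; (2,0)=-1→OXX/.OO/XX.; (2,2)=-1→OXX/.OO/.XX
ply 5, O at OXX/XOO/.X. | (2,0)=+1→OXX/XOO/OX.*; (2,2)=-1→OXX/XOO/.XO
ply 6: OXX/XOO/OX. is terminal -1 (X); from OX./.../.X. depth 6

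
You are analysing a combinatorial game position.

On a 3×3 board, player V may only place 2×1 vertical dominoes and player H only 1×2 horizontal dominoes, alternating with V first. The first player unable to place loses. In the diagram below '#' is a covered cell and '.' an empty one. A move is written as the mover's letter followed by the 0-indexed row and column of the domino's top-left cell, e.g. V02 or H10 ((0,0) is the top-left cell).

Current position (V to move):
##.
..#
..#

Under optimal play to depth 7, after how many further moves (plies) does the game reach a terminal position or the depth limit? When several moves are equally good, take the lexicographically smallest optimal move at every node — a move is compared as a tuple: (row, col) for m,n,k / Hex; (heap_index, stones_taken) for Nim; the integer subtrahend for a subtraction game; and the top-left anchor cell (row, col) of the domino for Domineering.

[##./..#/..#] V move#1: V10:+1/##./#.#/#.#*, V11:+1/##./.##/.##
[##./#.#/#.#] end (terminal -1, H#2); searched ##./..#/..# to 7

PV length from [##./..#/..#]: 1 ply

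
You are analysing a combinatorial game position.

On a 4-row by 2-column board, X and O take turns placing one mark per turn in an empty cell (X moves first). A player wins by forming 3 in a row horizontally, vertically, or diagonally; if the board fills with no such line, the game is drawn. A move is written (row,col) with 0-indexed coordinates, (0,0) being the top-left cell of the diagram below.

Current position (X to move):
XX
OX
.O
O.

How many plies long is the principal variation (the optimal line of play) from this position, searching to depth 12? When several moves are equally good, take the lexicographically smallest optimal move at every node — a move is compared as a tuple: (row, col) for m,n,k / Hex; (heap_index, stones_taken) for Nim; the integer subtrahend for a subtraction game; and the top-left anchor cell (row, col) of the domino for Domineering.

[XX/OX/.O/O.] X move#1: (2,0):+0/XX/OX/XO/O.*, (3,1):-1/XX/OX/.O/OX
[XX/OX/XO/O.] O move#2: (3,1):+0/XX/OX/XO/OO*
[XX/OX/XO/OO] end (terminal +0, X#3); searched XX/OX/.O/O. to 12

PV length from [XX/OX/.O/O.]: 2 plies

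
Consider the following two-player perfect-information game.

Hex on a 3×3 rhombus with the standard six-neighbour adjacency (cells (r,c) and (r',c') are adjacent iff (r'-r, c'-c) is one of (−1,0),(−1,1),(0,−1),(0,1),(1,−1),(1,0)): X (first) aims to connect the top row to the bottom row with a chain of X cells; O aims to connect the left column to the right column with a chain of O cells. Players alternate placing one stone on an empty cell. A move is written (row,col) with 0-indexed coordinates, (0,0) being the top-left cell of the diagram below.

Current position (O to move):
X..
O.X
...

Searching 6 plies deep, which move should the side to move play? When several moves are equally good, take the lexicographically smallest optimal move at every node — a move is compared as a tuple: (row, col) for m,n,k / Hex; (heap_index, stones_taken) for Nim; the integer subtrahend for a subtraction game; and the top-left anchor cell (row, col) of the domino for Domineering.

O's best at [X../O.X/...]: (0,2)

p1 O@[X../O.X/...]: (0,1)[XO./O.X/...]-1 (0,2)[X.O/O.X/...]+1* (1,1)[X../OOX/...]-1 (2,0)[X../O.X/O..]-1 (2,1)[X../O.X/.O.]-1 (2,2)[X../O.X/..O]-1
p2 X@[X.O/O.X/...]: (0,1)[XXO/O.X/...]-1* (1,1)[X.O/OXX/...]-1 (2,0)[X.O/O.X/X..]-1 (2,1)[X.O/O.X/.X.]-1 (2,2)[X.O/O.X/..X]-1
p3 O@[XXO/O.X/...]: (1,1)[XXO/OOX/...]+1* (2,0)[XXO/O.X/O..]-1 (2,1)[XXO/O.X/.O.]-1 (2,2)[XXO/O.X/..O]-1
p4 X@[XXO/OOX/...] terminal -1; root [X../O.X/...] d6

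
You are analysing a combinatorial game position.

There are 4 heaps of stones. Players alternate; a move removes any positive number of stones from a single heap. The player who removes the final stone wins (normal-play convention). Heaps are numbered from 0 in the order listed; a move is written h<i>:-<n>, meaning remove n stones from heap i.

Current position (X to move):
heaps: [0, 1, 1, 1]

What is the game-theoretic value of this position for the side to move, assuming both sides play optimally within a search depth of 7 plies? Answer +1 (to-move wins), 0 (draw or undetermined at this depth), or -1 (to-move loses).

p1 X@[(0,1,1,1)]: h1:-1[(0,0,1,1)]+1* h2:-1[(0,1,0,1)]+1 h3:-1[(0,1,1,0)]+1
p2 O@[(0,0,1,1)]: h2:-1[(0,0,0,1)]-1* h3:-1[(0,0,1,0)]-1
p3 X@[(0,0,0,1)]: h3:-1[(0,0,0,0)]+1*
p4 O@[(0,0,0,0)] terminal -1; root [(0,1,1,1)] d7

value((0,1,1,1), X) = +1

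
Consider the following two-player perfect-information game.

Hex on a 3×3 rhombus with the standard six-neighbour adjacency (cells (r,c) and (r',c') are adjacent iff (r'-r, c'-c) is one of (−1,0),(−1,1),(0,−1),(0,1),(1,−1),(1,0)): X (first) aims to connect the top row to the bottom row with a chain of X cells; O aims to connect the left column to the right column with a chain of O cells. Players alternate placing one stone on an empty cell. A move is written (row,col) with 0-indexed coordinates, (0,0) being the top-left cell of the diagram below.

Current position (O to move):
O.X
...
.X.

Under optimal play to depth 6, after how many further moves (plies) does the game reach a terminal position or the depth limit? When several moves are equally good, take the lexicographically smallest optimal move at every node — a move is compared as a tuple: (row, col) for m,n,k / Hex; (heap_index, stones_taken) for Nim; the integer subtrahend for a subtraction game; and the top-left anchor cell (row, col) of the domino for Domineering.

PV length from [O.X/.../.X.]: 4 plies

[O.X/.../.X.] O move#1: (0,1):-1/OOX/.../.X.*, (1,0):-1/O.X/O../.X., (1,1):-1/O.X/.O./.X., (1,2):-1/O.X/..O/.X., (2,0):-1/O.X/.../OX., (2,2):-1/O.X/.../.XO
[OOX/.../.X.] X move#2: (1,0):+1/OOX/X../.X.*, (1,1):+1/OOX/.X./.X., (1,2):+1/OOX/..X/.X., (2,0):+1/OOX/.../XX., (2,2):+1/OOX/.../.XX
[OOX/X../.X.] O move#3: (1,1):-1/OOX/XO./.X.*, (1,2):-1/OOX/X.O/.X., (2,0):-1/OOX/X../OX., (2,2):-1/OOX/X../.XO
[OOX/XO./.X.] X move#4: (1,2):+1/OOX/XOX/.X.*, (2,0):-1/OOX/XO./XX., (2,2):-1/OOX/XO./.XX
[OOX/XOX/.X.] end (terminal -1, O#5); searched O.X/.../.X. to 6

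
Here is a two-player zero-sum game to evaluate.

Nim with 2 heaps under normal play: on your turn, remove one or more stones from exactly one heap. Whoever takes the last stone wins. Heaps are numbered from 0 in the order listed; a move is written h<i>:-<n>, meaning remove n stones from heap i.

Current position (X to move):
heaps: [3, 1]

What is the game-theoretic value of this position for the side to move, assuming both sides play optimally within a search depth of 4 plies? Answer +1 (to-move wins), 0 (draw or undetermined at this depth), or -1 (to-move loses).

p1 X@[(3,1)]: h0:-1[(2,1)]-1 h0:-2[(1,1)]+1* h0:-3[(0,1)]-1 h1:-1[(3,0)]-1
p2 O@[(1,1)]: h0:-1[(0,1)]-1* h1:-1[(1,0)]-1
p3 X@[(0,1)]: h1:-1[(0,0)]+1*
p4 O@[(0,0)] terminal -1; root [(3,1)] d4

value((3,1), X) = +1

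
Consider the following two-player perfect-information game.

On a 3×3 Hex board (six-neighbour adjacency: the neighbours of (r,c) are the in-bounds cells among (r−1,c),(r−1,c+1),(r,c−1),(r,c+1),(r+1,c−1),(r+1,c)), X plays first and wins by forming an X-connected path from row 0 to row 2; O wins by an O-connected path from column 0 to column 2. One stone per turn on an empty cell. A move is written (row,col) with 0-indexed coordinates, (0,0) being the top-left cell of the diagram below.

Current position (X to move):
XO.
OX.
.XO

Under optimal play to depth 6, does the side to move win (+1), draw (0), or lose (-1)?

p1 X@[XO./OX./.XO]: (0,2)[XOX/OX./.XO]+1* (1,2)[XO./OXX/.XO]-1 (2,0)[XO./OX./XXO]-1
p2 O@[XOX/OX./.XO] terminal -1; root [XO./OX./.XO] d6

value(XO./OX./.XO, X) = +1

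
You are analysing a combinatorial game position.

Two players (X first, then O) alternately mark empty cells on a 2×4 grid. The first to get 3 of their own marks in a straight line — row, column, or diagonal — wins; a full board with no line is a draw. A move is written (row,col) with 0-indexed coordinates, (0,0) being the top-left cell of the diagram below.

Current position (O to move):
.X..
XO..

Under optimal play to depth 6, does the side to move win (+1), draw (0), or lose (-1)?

ply 1, O at .X../XO.. | (0,0)=+0→OX../XO..*; (0,2)=+0→.XO./XO..; (0,3)=+0→.X.O/XO..; (1,2)=+0→.X../XOO.; (1,3)=+0→.X../XO.O
ply 2, X at OX../XO.. | (0,2)=+0→OXX./XO..*; (0,3)=+0→OX.X/XO..; (1,2)=+0→OX../XOX.; (1,3)=+0→OX../XO.X
ply 3, O at OXX./XO.. | (0,3)=+0→OXXO/XO..*; (1,2)=-1→OXX./XOO.; (1,3)=-1→OXX./XO.O
ply 4, X at OXXO/XO.. | (1,2)=+0→OXXO/XOX.*; (1,3)=+0→OXXO/XO.X
ply 5, O at OXXO/XOX. | (1,3)=+0→OXXO/XOXO*
ply 6: OXXO/XOXO is terminal +0 (X); from .X../XO.. depth 6

value(.X../XO.., O) = 0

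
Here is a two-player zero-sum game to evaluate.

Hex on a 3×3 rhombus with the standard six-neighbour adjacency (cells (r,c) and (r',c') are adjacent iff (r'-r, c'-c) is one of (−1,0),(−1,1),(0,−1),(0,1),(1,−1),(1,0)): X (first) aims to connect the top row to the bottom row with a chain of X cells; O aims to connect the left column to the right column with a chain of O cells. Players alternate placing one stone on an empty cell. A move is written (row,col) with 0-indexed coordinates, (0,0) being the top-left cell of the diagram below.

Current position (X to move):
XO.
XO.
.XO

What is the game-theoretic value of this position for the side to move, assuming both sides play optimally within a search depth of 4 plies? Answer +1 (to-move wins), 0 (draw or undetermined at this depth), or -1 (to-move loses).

p1 X@[XO./XO./.XO]: (0,2)[XOX/XO./.XO]+1* (1,2)[XO./XOX/.XO]+1 (2,0)[XO./XO./XXO]+1
p2 O@[XOX/XO./.XO]: (1,2)[XOX/XOO/.XO]-1* (2,0)[XOX/XO./OXO]-1
p3 X@[XOX/XOO/.XO]: (2,0)[XOX/XOO/XXO]+1*
p4 O@[XOX/XOO/XXO] terminal -1; root [XO./XO./.XO] d4

value(XO./XO./.XO, X) = +1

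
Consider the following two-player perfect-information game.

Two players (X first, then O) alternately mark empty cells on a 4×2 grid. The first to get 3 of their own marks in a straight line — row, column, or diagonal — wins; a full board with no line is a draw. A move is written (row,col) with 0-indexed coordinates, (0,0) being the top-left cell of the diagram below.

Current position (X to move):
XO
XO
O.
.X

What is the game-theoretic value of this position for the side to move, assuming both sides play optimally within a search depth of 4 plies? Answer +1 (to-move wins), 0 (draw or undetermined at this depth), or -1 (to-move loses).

value(XO/XO/O./.X, X) = 0

ply 1, X at XO/XO/O./.X | (2,1)=+0→XO/XO/OX/.X*; (3,0)=-1→XO/XO/O./XX
ply 2, O at XO/XO/OX/.X | (3,0)=+0→XO/XO/OX/OX*
ply 3: XO/XO/OX/OX is terminal +0 (X); from XO/XO/O./.X depth 4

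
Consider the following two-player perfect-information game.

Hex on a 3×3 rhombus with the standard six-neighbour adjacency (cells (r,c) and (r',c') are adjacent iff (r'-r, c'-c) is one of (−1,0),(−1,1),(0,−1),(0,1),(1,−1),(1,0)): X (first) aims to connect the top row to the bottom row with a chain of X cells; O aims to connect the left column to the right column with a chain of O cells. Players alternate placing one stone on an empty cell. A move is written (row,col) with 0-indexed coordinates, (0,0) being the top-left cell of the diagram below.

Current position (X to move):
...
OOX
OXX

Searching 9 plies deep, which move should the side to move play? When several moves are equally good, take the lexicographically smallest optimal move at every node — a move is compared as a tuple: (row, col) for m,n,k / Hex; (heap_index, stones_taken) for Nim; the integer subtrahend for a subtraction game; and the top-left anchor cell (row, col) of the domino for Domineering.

[.../OOX/OXX] X move#1: (0,0):-1/X../OOX/OXX, (0,1):-1/.X./OOX/OXX, (0,2):+1/..X/OOX/OXX*
[..X/OOX/OXX] end (terminal -1, O#2); searched .../OOX/OXX to 9

X's best at [.../OOX/OXX]: (0,2)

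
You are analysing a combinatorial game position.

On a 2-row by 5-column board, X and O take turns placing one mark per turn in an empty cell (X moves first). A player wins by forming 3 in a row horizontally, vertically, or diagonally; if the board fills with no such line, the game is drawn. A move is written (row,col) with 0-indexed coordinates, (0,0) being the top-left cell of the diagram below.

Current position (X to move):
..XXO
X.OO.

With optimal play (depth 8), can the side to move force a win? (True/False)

X winning at [..XXO/X.OO.]: True

p1 X@[..XXO/X.OO.]: (0,0)[X.XXO/X.OO.]-1 (0,1)[.XXXO/X.OO.]+1* (1,1)[..XXO/XXOO.]-1 (1,4)[..XXO/X.OOX]-1
p2 O@[.XXXO/X.OO.] terminal -1; root [..XXO/X.OO.] d8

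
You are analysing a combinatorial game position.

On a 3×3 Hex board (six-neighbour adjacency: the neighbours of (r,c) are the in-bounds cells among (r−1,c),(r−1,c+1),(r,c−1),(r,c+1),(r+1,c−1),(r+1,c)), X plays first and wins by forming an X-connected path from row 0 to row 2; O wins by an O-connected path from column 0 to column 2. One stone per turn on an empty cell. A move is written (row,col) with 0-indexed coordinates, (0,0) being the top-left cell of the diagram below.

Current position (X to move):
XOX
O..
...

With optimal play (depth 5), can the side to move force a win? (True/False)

ply 1, X at XOX/O../... | (1,1)=+1→XOX/OX./...*; (1,2)=+1→XOX/O.X/...; (2,0)=+1→XOX/O../X..; (2,1)=+1→XOX/O../.X.; (2,2)=+1→XOX/O../..X
ply 2, O at XOX/OX./... | (1,2)=-1→XOX/OXO/...*; (2,0)=-1→XOX/OX./O..; (2,1)=-1→XOX/OX./.O.; (2,2)=-1→XOX/OX./..O
ply 3, X at XOX/OXO/... | (2,0)=+1→XOX/OXO/X..*; (2,1)=+1→XOX/OXO/.X.; (2,2)=+1→XOX/OXO/..X
ply 4: XOX/OXO/X.. is terminal -1 (O); from XOX/O../... depth 5

X winning at [XOX/O../...]: True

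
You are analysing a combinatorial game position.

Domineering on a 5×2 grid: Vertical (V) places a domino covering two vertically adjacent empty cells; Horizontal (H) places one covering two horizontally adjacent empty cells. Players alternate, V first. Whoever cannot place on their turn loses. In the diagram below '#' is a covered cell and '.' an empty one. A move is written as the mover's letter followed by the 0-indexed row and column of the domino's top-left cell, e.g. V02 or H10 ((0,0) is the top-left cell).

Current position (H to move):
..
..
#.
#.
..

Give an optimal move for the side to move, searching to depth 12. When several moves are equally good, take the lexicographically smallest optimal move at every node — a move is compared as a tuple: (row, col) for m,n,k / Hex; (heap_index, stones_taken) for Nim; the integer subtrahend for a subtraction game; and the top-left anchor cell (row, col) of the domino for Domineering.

[../../#./#./..] H move#1: H00:+1/##/../#./#./..*, H10:+1/../##/#./#./.., H40:-1/../../#./#./##
[##/../#./#./..] V move#2: V11:-1/##/.#/##/#./..*, V21:-1/##/../##/##/.., V31:-1/##/../#./##/.#
[##/.#/##/#./..] H move#3: H40:+1/##/.#/##/#./##*
[##/.#/##/#./##] end (terminal -1, V#4); searched ../../#./#./.. to 12

H's best at [../../#./#./..]: H00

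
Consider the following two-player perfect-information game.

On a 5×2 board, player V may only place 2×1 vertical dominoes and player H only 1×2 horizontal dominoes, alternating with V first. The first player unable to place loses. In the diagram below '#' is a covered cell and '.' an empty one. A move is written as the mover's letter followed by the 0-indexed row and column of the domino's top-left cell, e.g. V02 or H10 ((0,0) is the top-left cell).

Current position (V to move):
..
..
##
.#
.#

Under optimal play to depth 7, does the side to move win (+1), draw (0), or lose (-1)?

value(../../##/.#/.#, V) = +1

[../../##/.#/.#] V move#1: V00:+1/#./#./##/.#/.#*, V01:+1/.#/.#/##/.#/.#, V30:-1/../../##/##/##
[#./#./##/.#/.#] end (terminal -1, H#2); searched ../../##/.#/.# to 7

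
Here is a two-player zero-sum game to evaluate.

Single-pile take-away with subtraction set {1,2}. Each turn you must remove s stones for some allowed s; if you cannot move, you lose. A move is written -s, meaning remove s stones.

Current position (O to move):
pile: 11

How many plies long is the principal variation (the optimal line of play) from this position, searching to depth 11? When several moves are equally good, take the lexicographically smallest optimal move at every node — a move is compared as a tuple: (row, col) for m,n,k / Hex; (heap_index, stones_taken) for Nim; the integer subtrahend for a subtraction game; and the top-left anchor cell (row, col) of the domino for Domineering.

PV length from [11]: 7 plies

p1 O@[11]: -1[10]-1 -2[9]+1*
p2 X@[9]: -1[8]-1* -2[7]-1
p3 O@[8]: -1[7]-1 -2[6]+1*
p4 X@[6]: -1[5]-1* -2[4]-1
p5 O@[5]: -1[4]-1 -2[3]+1*
p6 X@[3]: -1[2]-1* -2[1]-1
p7 O@[2]: -1[1]-1 -2[0]+1*
p8 X@[0] terminal -1; root [11] d11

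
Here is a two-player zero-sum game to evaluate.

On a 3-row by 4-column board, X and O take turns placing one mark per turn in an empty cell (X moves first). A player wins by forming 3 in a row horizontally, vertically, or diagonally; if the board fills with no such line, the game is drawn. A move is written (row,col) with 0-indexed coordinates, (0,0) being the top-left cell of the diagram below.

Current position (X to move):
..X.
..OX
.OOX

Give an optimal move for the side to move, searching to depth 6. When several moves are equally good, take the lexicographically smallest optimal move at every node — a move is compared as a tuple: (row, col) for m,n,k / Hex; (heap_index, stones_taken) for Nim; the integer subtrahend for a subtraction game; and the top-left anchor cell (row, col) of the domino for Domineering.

ply 1, X at ..X./..OX/.OOX | (0,0)=-1→X.X./..OX/.OOX; (0,1)=-1→.XX./..OX/.OOX; (0,3)=+1→..XX/..OX/.OOX*; (1,0)=-1→..X./X.OX/.OOX; (1,1)=-1→..X./.XOX/.OOX; (2,0)=-1→..X./..OX/XOOX
ply 2: ..XX/..OX/.OOX is terminal -1 (O); from ..X./..OX/.OOX depth 6

X's best at [..X./..OX/.OOX]: (0,3)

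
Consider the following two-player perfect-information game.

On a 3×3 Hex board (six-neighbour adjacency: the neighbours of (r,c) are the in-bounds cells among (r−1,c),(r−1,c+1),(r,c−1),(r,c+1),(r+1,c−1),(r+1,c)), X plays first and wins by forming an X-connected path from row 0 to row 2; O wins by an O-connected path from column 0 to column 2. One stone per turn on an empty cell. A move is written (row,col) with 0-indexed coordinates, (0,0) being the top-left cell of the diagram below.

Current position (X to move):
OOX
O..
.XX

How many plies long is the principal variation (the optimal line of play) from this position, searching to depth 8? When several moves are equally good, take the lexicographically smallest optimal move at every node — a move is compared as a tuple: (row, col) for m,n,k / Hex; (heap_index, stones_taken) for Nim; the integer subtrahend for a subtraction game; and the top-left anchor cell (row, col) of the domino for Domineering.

[OOX/O../.XX] X move#1: (1,1):+1/OOX/OX./.XX*, (1,2):+1/OOX/O.X/.XX, (2,0):+1/OOX/O../XXX
[OOX/OX./.XX] end (terminal -1, O#2); searched OOX/O../.XX to 8

PV length from [OOX/O../.XX]: 1 ply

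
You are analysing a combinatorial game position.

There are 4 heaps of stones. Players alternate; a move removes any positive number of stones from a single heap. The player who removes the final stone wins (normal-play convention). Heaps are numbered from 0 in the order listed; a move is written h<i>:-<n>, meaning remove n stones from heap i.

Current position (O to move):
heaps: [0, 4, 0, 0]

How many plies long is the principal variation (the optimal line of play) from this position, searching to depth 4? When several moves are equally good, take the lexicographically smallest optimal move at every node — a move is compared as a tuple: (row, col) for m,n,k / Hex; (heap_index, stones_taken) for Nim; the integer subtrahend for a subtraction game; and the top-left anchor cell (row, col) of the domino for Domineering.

ply 1, O at (0,4,0,0) | h1:-1=-1→(0,3,0,0); h1:-2=-1→(0,2,0,0); h1:-3=-1→(0,1,0,0); h1:-4=+1→(0,0,0,0)*
ply 2: (0,0,0,0) is terminal -1 (X); from (0,4,0,0) depth 4

PV length from [(0,4,0,0)]: 1 ply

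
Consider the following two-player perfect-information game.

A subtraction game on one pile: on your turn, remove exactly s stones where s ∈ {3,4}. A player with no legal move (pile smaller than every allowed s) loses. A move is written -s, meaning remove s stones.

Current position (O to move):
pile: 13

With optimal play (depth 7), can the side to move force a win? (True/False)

O winning at [13]: True

ply 1, O at 13 | -3=-1→10; -4=+1→9*
ply 2, X at 9 | -3=-1→6*; -4=-1→5
ply 3, O at 6 | -3=-1→3; -4=+1→2*
ply 4: 2 is terminal -1 (X); from 13 depth 7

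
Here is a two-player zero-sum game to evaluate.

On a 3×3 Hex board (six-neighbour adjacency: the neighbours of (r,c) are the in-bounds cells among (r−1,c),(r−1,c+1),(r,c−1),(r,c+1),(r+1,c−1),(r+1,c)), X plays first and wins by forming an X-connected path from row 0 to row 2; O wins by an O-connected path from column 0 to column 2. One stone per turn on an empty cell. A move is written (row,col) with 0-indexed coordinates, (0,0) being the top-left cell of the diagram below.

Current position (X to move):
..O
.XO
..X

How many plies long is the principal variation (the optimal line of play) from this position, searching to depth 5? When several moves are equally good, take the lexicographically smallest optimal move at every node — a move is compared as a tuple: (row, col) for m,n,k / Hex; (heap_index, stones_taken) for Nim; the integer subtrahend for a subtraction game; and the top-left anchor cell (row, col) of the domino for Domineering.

PV length from [..O/.XO/..X]: 5 plies

p1 X@[..O/.XO/..X]: (0,0)[X.O/.XO/..X]+1* (0,1)[.XO/.XO/..X]+1 (1,0)[..O/XXO/..X]+1 (2,0)[..O/.XO/X.X]-1 (2,1)[..O/.XO/.XX]-1
p2 O@[X.O/.XO/..X]: (0,1)[XOO/.XO/..X]-1* (1,0)[X.O/OXO/..X]-1 (2,0)[X.O/.XO/O.X]-1 (2,1)[X.O/.XO/.OX]-1
p3 X@[XOO/.XO/..X]: (1,0)[XOO/XXO/..X]+1* (2,0)[XOO/.XO/X.X]-1 (2,1)[XOO/.XO/.XX]-1
p4 O@[XOO/XXO/..X]: (2,0)[XOO/XXO/O.X]-1* (2,1)[XOO/XXO/.OX]-1
p5 X@[XOO/XXO/O.X]: (2,1)[XOO/XXO/OXX]+1*
p6 O@[XOO/XXO/OXX] terminal -1; root [..O/.XO/..X] d5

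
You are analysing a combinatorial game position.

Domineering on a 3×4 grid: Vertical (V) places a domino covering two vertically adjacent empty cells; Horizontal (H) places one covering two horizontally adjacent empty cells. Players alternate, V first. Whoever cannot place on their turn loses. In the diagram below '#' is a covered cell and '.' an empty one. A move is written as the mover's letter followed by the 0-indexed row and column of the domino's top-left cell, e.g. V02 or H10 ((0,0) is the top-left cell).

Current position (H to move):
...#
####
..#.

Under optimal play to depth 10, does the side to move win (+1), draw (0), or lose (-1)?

[...#/####/..#.] H move#1: H00:+1/##.#/####/..#.*, H01:+1/.###/####/..#., H20:+1/...#/####/###.
[##.#/####/..#.] end (terminal -1, V#2); searched ...#/####/..#. to 10

value(...#/####/..#., H) = +1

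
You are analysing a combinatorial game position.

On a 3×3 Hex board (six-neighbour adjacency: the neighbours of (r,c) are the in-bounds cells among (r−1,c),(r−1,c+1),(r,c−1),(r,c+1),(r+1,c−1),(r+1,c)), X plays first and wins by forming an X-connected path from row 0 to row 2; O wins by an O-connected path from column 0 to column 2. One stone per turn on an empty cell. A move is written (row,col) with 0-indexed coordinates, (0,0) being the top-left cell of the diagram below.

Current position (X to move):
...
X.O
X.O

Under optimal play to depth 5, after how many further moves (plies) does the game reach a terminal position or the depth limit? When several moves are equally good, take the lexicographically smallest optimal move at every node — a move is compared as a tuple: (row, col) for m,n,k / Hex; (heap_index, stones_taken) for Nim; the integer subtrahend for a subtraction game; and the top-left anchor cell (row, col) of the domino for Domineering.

ply 1, X at .../X.O/X.O | (0,0)=+1→X../X.O/X.O*; (0,1)=+1→.X./X.O/X.O; (0,2)=+1→..X/X.O/X.O; (1,1)=+1→.../XXO/X.O; (2,1)=+1→.../X.O/XXO
ply 2: X../X.O/X.O is terminal -1 (O); from .../X.O/X.O depth 5

PV length from [.../X.O/X.O]: 1 ply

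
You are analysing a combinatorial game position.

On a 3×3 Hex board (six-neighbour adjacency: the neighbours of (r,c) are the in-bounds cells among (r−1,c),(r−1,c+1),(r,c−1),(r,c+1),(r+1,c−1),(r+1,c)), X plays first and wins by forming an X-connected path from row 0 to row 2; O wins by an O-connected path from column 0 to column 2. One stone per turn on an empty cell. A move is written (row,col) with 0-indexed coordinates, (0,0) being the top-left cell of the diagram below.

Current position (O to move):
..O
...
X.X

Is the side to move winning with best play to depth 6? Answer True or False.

p1 O@[..O/.../X.X]: (0,0)[O.O/.../X.X]-1 (0,1)[.OO/.../X.X]+1* (1,0)[..O/O../X.X]+1 (1,1)[..O/.O./X.X]-1 (1,2)[..O/..O/X.X]-1 (2,1)[..O/.../XOX]-1
p2 X@[.OO/.../X.X]: (0,0)[XOO/.../X.X]-1* (1,0)[.OO/X../X.X]-1 (1,1)[.OO/.X./X.X]-1 (1,2)[.OO/..X/X.X]-1 (2,1)[.OO/.../XXX]-1
p3 O@[XOO/.../X.X]: (1,0)[XOO/O../X.X]+1* (1,1)[XOO/.O./X.X]-1 (1,2)[XOO/..O/X.X]-1 (2,1)[XOO/.../XOX]-1
p4 X@[XOO/O../X.X] terminal -1; root [..O/.../X.X] d6

O winning at [..O/.../X.X]: True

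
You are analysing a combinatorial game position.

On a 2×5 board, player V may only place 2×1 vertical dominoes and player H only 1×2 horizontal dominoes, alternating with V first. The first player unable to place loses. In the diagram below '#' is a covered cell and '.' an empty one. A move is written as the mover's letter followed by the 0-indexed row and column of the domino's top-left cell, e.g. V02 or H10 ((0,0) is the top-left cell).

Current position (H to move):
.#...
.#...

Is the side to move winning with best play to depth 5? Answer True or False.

[.#.../.#...] H move#1: H02:-1/.###./.#...*, H03:-1/.#.##/.#..., H12:-1/.#.../.###., H13:-1/.#.../.#.##
[.###./.#...] V move#2: V00:-1/####./##..., V04:+1/.####/.#..#*
[.####/.#..#] H move#3: H12:-1/.####/.####*
[.####/.####] V move#4: V00:+1/#####/#####*
[#####/#####] end (terminal -1, H#5); searched .#.../.#... to 5

H winning at [.#.../.#...]: False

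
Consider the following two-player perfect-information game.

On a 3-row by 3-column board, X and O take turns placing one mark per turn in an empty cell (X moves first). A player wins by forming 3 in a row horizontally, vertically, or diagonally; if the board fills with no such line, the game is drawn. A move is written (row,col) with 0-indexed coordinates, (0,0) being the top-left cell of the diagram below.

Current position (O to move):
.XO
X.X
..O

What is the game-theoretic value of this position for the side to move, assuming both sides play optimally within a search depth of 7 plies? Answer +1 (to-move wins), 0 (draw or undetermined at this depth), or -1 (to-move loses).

value(.XO/X.X/..O, O) = +1

p1 O@[.XO/X.X/..O]: (0,0)[OXO/X.X/..O]-1 (1,1)[.XO/XOX/..O]+1* (2,0)[.XO/X.X/O.O]-1 (2,1)[.XO/X.X/.OO]-1
p2 X@[.XO/XOX/..O]: (0,0)[XXO/XOX/..O]-1* (2,0)[.XO/XOX/X.O]-1 (2,1)[.XO/XOX/.XO]-1
p3 O@[XXO/XOX/..O]: (2,0)[XXO/XOX/O.O]+1* (2,1)[XXO/XOX/.OO]-1
p4 X@[XXO/XOX/O.O] terminal -1; root [.XO/X.X/..O] d7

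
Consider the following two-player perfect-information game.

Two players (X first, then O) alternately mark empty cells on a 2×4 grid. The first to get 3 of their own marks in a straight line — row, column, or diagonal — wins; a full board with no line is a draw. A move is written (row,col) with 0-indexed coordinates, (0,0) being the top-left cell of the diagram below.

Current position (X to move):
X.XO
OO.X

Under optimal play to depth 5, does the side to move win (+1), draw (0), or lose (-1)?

p1 X@[X.XO/OO.X]: (0,1)[XXXO/OO.X]+1* (1,2)[X.XO/OOXX]+0
p2 O@[XXXO/OO.X] terminal -1; root [X.XO/OO.X] d5

value(X.XO/OO.X, X) = +1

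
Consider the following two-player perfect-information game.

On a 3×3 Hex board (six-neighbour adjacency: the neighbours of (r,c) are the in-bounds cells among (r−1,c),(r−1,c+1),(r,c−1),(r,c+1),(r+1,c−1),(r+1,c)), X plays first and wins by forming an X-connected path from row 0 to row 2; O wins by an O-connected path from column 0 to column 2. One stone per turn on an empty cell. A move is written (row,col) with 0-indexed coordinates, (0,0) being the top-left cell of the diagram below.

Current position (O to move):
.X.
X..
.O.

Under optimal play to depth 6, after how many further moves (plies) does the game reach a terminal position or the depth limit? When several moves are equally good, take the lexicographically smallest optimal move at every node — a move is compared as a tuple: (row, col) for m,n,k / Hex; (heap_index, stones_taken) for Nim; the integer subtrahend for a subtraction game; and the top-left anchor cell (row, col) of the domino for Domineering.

PV length from [.X./X../.O.]: 5 plies

ply 1, O at .X./X../.O. | (0,0)=-1→OX./X../.O.; (0,2)=-1→.XO/X../.O.; (1,1)=-1→.X./XO./.O.; (1,2)=-1→.X./X.O/.O.; (2,0)=+1→.X./X../OO.*; (2,2)=-1→.X./X../.OO
ply 2, X at .X./X../OO. | (0,0)=-1→XX./X../OO.*; (0,2)=-1→.XX/X../OO.; (1,1)=-1→.X./XX./OO.; (1,2)=-1→.X./X.X/OO.; (2,2)=-1→.X./X../OOX
ply 3, O at XX./X../OO. | (0,2)=+1→XXO/X../OO.*; (1,1)=+1→XX./XO./OO.; (1,2)=+1→XX./X.O/OO.; (2,2)=+1→XX./X../OOO
ply 4, X at XXO/X../OO. | (1,1)=-1→XXO/XX./OO.*; (1,2)=-1→XXO/X.X/OO.; (2,2)=-1→XXO/X../OOX
ply 5, O at XXO/XX./OO. | (1,2)=+1→XXO/XXO/OO.*; (2,2)=+1→XXO/XX./OOO
ply 6: XXO/XXO/OO. is terminal -1 (X); from .X./X../.O. depth 6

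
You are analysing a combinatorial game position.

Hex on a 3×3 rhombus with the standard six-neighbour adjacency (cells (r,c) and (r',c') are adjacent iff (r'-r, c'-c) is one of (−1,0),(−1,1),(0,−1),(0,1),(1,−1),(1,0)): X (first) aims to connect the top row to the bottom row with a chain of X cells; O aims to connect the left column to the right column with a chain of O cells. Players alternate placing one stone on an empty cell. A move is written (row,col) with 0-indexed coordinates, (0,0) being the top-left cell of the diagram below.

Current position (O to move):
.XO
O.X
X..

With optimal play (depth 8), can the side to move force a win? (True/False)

p1 O@[.XO/O.X/X..]: (0,0)[OXO/O.X/X..]-1 (1,1)[.XO/OOX/X..]+1* (2,1)[.XO/O.X/XO.]-1 (2,2)[.XO/O.X/X.O]-1
p2 X@[.XO/OOX/X..] terminal -1; root [.XO/O.X/X..] d8

O winning at [.XO/O.X/X..]: True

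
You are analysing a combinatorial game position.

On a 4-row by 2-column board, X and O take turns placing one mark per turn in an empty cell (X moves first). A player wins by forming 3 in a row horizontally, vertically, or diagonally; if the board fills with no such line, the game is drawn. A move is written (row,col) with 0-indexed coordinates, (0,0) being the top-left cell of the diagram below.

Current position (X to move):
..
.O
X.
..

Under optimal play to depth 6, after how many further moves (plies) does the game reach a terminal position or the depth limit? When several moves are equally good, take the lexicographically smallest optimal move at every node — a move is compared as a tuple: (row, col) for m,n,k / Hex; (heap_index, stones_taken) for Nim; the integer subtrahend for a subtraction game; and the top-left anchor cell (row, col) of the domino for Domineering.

PV length from [../.O/X./..]: 3 plies

p1 X@[../.O/X./..]: (0,0)[X./.O/X./..]+0 (0,1)[.X/.O/X./..]+0 (1,0)[../XO/X./..]+1* (2,1)[../.O/XX/..]+0 (3,0)[../.O/X./X.]+0 (3,1)[../.O/X./.X]+0
p2 O@[../XO/X./..]: (0,0)[O./XO/X./..]-1* (0,1)[.O/XO/X./..]-1 (2,1)[../XO/XO/..]-1 (3,0)[../XO/X./O.]-1 (3,1)[../XO/X./.O]-1
p3 X@[O./XO/X./..]: (0,1)[OX/XO/X./..]+0 (2,1)[O./XO/XX/..]+0 (3,0)[O./XO/X./X.]+1* (3,1)[O./XO/X./.X]+0
p4 O@[O./XO/X./X.] terminal -1; root [../.O/X./..] d6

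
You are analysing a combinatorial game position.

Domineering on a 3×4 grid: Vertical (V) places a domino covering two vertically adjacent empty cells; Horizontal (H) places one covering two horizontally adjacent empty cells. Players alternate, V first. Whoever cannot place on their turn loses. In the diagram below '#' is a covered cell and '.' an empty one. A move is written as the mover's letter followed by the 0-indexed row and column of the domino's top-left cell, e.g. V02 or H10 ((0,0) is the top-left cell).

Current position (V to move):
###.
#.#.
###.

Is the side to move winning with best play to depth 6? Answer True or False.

ply 1, V at ###./#.#./###. | V03=+1→####/#.##/###.*; V13=+1→###./#.##/####
ply 2: ####/#.##/###. is terminal -1 (H); from ###./#.#./###. depth 6

V winning at [###./#.#./###.]: True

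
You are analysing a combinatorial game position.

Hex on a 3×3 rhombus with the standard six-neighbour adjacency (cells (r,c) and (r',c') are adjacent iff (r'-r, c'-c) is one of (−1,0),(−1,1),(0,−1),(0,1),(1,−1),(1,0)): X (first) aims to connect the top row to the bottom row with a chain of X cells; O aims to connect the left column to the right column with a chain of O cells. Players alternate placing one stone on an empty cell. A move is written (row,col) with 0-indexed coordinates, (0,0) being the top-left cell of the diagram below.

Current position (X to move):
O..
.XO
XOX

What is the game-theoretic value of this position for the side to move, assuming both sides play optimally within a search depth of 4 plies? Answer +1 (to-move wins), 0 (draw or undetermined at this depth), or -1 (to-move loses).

value(O../.XO/XOX, X) = +1

[O../.XO/XOX] X move#1: (0,1):+1/OX./.XO/XOX*, (0,2):+1/O.X/.XO/XOX, (1,0):+1/O../XXO/XOX
[OX./.XO/XOX] end (terminal -1, O#2); searched O../.XO/XOX to 4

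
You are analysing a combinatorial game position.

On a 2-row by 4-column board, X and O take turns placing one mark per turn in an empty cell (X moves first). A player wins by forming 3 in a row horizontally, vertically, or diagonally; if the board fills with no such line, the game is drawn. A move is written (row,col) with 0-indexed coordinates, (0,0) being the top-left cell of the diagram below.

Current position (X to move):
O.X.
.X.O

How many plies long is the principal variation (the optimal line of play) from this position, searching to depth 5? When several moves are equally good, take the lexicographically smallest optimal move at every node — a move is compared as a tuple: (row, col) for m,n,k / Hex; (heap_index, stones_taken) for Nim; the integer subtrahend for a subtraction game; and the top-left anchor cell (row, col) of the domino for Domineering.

p1 X@[O.X./.X.O]: (0,1)[OXX./.X.O]+0* (0,3)[O.XX/.X.O]+0 (1,0)[O.X./XX.O]+0 (1,2)[O.X./.XXO]+0
p2 O@[OXX./.X.O]: (0,3)[OXXO/.X.O]+0* (1,0)[OXX./OX.O]-1 (1,2)[OXX./.XOO]-1
p3 X@[OXXO/.X.O]: (1,0)[OXXO/XX.O]+0* (1,2)[OXXO/.XXO]+0
p4 O@[OXXO/XX.O]: (1,2)[OXXO/XXOO]+0*
p5 X@[OXXO/XXOO] terminal +0; root [O.X./.X.O] d5

PV length from [O.X./.X.O]: 4 plies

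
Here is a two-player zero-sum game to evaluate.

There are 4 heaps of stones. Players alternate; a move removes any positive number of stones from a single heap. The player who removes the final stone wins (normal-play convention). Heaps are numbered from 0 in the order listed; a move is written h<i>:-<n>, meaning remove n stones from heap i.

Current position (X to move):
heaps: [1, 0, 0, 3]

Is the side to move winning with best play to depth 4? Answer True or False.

X winning at [(1,0,0,3)]: True

p1 X@[(1,0,0,3)]: h0:-1[(0,0,0,3)]-1 h3:-1[(1,0,0,2)]-1 h3:-2[(1,0,0,1)]+1* h3:-3[(1,0,0,0)]-1
p2 O@[(1,0,0,1)]: h0:-1[(0,0,0,1)]-1* h3:-1[(1,0,0,0)]-1
p3 X@[(0,0,0,1)]: h3:-1[(0,0,0,0)]+1*
p4 O@[(0,0,0,0)] terminal -1; root [(1,0,0,3)] d4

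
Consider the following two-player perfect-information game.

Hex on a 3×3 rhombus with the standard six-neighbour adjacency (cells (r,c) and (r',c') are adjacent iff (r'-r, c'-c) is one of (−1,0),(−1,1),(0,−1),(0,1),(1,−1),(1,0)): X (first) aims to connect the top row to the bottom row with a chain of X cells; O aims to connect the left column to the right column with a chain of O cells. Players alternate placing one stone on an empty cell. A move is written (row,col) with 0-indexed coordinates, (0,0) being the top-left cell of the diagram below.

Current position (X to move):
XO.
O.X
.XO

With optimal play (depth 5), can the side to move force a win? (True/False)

[XO./O.X/.XO] X move#1: (0,2):+1/XOX/O.X/.XO*, (1,1):-1/XO./OXX/.XO, (2,0):-1/XO./O.X/XXO
[XOX/O.X/.XO] end (terminal -1, O#2); searched XO./O.X/.XO to 5

X winning at [XO./O.X/.XO]: True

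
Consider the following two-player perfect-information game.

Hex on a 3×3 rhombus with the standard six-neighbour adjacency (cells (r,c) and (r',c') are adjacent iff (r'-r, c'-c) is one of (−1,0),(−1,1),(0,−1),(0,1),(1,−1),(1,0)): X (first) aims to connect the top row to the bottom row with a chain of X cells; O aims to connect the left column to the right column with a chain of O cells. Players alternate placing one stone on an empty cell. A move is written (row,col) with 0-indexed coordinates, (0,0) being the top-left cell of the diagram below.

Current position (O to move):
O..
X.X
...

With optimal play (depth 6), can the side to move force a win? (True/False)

O winning at [O../X.X/...]: False

p1 O@[O../X.X/...]: (0,1)[OO./X.X/...]-1* (0,2)[O.O/X.X/...]-1 (1,1)[O../XOX/...]-1 (2,0)[O../X.X/O..]-1 (2,1)[O../X.X/.O.]-1 (2,2)[O../X.X/..O]-1
p2 X@[OO./X.X/...]: (0,2)[OOX/X.X/...]+1* (1,1)[OO./XXX/...]-1 (2,0)[OO./X.X/X..]-1 (2,1)[OO./X.X/.X.]-1 (2,2)[OO./X.X/..X]-1
p3 O@[OOX/X.X/...]: (1,1)[OOX/XOX/...]-1* (2,0)[OOX/X.X/O..]-1 (2,1)[OOX/X.X/.O.]-1 (2,2)[OOX/X.X/..O]-1
p4 X@[OOX/XOX/...]: (2,0)[OOX/XOX/X..]+1* (2,1)[OOX/XOX/.X.]+1 (2,2)[OOX/XOX/..X]+1
p5 O@[OOX/XOX/X..]: (2,1)[OOX/XOX/XO.]-1* (2,2)[OOX/XOX/X.O]-1
p6 X@[OOX/XOX/XO.]: (2,2)[OOX/XOX/XOX]+1*
p7 O@[OOX/XOX/XOX] terminal -1; root [O../X.X/...] d6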